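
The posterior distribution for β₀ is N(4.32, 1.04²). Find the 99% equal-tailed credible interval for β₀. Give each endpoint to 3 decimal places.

The posterior is symmetric, so the 99% equal-tailed interval is β₀ = 4.32 ± z·1.04 with z = 2.576.
Half-width: 2.576 × 1.04 = 2.679.
4.32 − 2.679 = 1.641; 4.32 + 2.679 = 6.999.

[1.641, 6.999]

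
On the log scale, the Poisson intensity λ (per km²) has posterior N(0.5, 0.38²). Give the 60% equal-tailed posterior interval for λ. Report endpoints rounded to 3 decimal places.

[1.197, 2.270]

On the log scale the 60% interval is 0.5 ± 0.842 × 0.38 = [0.1802, 0.8198].
Exponentiate: [e^0.1802, e^0.8198] = [1.197, 2.270].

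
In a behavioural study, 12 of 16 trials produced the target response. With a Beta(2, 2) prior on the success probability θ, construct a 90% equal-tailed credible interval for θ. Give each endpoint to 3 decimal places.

Posterior: Beta(2+12, 2+4) = Beta(14, 6).
Equal-tailed 90% interval: the 0.05 and 0.95 quantiles of Beta(14, 6).
Posterior mean ≈ 0.700, SD ≈ 0.100; a Normal approximation gives roughly [0.536, 0.864].
Exact: F⁻¹(0.05) = 0.524; F⁻¹(0.95) = 0.853.

[0.524, 0.853]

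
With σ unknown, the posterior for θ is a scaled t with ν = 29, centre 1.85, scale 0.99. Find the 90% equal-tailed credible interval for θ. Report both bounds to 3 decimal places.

The t_29 distribution is symmetric; the 90% interval is 1.85 ± t·0.99 with t_{0.95,29} = 1.699.
Half-width: 1.699 × 0.99 = 1.682.
1.85 − 1.682 = 0.168; 1.85 + 1.682 = 3.532.

[0.168, 3.532]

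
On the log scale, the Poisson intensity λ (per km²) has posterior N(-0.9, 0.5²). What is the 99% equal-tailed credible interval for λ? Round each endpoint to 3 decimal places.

On the log scale the 99% interval is -0.9 ± 2.576 × 0.5 = [-2.1879, 0.3879].
Exponentiate: [e^-2.1879, e^0.3879] = [0.112, 1.474].

[0.112, 1.474]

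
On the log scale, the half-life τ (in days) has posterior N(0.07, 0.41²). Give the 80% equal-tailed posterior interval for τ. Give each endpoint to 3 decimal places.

[0.634, 1.814]

On the log scale the 80% interval is 0.07 ± 1.282 × 0.41 = [-0.4554, 0.5954].
Exponentiate: [e^-0.4554, e^0.5954] = [0.634, 1.814].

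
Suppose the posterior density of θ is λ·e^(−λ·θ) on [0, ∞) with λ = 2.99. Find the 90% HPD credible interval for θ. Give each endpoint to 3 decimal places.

The exponential density is strictly decreasing on [0, ∞), so the HPD interval is anchored at 0: [0, q] with P(θ ≤ q) = 0.90.
q = −ln(1 − 0.90) / 2.99 = 2.3026 / 2.99 = 0.770.

[0.000, 0.770]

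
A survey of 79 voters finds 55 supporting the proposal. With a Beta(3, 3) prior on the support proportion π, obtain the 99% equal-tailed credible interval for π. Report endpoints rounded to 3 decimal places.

[0.546, 0.802]

Posterior: Beta(3+55, 3+24) = Beta(58, 27).
Equal-tailed 99% interval: the 0.005 and 0.995 quantiles of Beta(58, 27).
Posterior mean ≈ 0.682, SD ≈ 0.050; a Normal approximation gives roughly [0.553, 0.812].
Exact: F⁻¹(0.005) = 0.546; F⁻¹(0.995) = 0.802.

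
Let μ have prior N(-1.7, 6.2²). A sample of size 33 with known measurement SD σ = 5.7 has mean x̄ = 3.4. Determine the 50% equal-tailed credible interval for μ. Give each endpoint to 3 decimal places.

Posterior precision = 1/6.2² + 33/5.7² = 0.0260 + 1.0157 = 1.0417, so posterior SD = 0.9798.
Posterior mean = (-1.7/6.2² + 33·3.4/5.7²) / 1.0417 = 3.2726.
Interval: 3.2726 ± 0.674 × 0.9798 → [2.612, 3.933].

[2.612, 3.933]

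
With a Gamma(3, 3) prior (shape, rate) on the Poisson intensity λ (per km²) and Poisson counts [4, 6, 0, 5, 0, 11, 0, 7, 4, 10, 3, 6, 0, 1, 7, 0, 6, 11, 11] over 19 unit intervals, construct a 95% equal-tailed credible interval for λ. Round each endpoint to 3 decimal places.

[3.494, 5.229]

Posterior: Gamma(3+92, 3+19) = Gamma(95, 22) (shape, rate).
Equal-tailed 95% interval: Gamma(95, 22) quantiles at 0.025 and 0.975.
Posterior mean ≈ 4.318, SD ≈ 0.443; a Normal approximation gives roughly [3.450, 5.187].
Exact: lower = 3.494; upper = 5.229.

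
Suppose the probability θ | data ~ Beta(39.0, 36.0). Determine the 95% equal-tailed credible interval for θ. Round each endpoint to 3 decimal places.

[0.407, 0.631]

Posterior: Beta(39.0, 36.0).
Equal-tailed 95% interval: the 0.025 and 0.975 quantiles of Beta(39.0, 36.0).
Posterior mean ≈ 0.520, SD ≈ 0.057; a Normal approximation gives roughly [0.408, 0.632].
Exact: F⁻¹(0.025) = 0.407; F⁻¹(0.975) = 0.631.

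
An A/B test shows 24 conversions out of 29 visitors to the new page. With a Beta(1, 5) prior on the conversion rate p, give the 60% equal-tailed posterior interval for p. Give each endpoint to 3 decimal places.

[0.651, 0.780]

Posterior: Beta(1+24, 5+5) = Beta(25, 10).
Equal-tailed 60% interval: the 0.2 and 0.8 quantiles of Beta(25, 10).
Posterior mean ≈ 0.714, SD ≈ 0.075; a Normal approximation gives roughly [0.651, 0.778].
Exact: F⁻¹(0.2) = 0.651; F⁻¹(0.8) = 0.780.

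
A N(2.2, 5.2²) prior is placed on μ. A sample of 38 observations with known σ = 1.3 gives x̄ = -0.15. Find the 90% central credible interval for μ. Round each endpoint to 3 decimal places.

[-0.493, 0.200]

Posterior precision = 1/5.2² + 38/1.3² = 0.0370 + 22.4852 = 22.5222, so posterior SD = 0.2107.
Posterior mean = (2.2/5.2² + 38·-0.15/1.3²) / 22.5222 = -0.1461.
Interval: -0.1461 ± 1.645 × 0.2107 → [-0.493, 0.200].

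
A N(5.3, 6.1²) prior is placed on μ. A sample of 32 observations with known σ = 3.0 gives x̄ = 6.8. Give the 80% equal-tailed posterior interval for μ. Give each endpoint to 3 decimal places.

[6.112, 7.466]

Posterior precision = 1/6.1² + 32/3.0² = 0.0269 + 3.5556 = 3.5824, so posterior SD = 0.5283.
Posterior mean = (5.3/6.1² + 32·6.8/3.0²) / 3.5824 = 6.7887.
Interval: 6.7887 ± 1.282 × 0.5283 → [6.112, 7.466].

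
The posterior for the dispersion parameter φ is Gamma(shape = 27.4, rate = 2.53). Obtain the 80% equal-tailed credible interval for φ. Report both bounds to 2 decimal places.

[8.28, 13.55]

Posterior: Gamma(shape 27.4, rate 2.53).
Equal-tailed 80% interval: Gamma(27.4, 2.53) quantiles at 0.1 and 0.9.
Posterior mean ≈ 10.83, SD ≈ 2.07; a Normal approximation gives roughly [8.18, 13.48].
Exact: lower = 8.28; upper = 13.55.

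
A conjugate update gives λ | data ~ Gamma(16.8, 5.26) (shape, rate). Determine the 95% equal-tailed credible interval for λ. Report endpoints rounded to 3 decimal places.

[1.854, 4.893]

Posterior: Gamma(shape 16.8, rate 5.26).
Equal-tailed 95% interval: Gamma(16.8, 5.26) quantiles at 0.025 and 0.975.
Posterior mean ≈ 3.194, SD ≈ 0.779; a Normal approximation gives roughly [1.667, 4.721].
Exact: lower = 1.854; upper = 4.893.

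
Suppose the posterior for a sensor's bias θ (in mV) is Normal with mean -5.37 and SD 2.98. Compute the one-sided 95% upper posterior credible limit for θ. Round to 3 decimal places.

-0.468

Need U with P(θ ≤ U) = 0.95: U = -5.37 + z_{0.05}·2.98.
z = 1.645; U = -5.37 + 1.645 × 2.98 = -0.468.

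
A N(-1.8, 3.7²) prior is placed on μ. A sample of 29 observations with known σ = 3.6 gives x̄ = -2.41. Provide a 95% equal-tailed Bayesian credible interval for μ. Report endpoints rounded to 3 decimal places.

Posterior precision = 1/3.7² + 29/3.6² = 0.0730 + 2.2377 = 2.3107, so posterior SD = 0.6579.
Posterior mean = (-1.8/3.7² + 29·-2.41/3.6²) / 2.3107 = -2.3907.
Interval: -2.3907 ± 1.960 × 0.6579 → [-3.680, -1.101].

[-3.680, -1.101]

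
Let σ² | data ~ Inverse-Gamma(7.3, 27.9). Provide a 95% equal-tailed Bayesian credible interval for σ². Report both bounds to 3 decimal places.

Inverse-Gamma(7.3, 27.9) quantiles: F⁻¹(0.025) and F⁻¹(0.975).
Equivalently, 1/σ² ~ Gamma(7.3, rate = 27.9); invert its 0.975 and 0.025 quantiles.
Posterior mean ≈ 4.429, SD ≈ 1.924; a Normal approximation gives roughly [0.658, 8.199].
Exact: lower = 2.071; upper = 9.289.

[2.071, 9.289]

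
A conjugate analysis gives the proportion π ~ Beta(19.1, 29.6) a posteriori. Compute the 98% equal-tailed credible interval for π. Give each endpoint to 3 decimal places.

[0.240, 0.558]

Posterior: Beta(19.1, 29.6).
Equal-tailed 98% interval: the 0.01 and 0.99 quantiles of Beta(19.1, 29.6).
Posterior mean ≈ 0.392, SD ≈ 0.069; a Normal approximation gives roughly [0.231, 0.553].
Exact: F⁻¹(0.01) = 0.240; F⁻¹(0.99) = 0.558.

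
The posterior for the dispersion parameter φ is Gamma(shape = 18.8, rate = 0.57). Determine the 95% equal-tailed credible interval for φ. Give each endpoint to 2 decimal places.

[19.80, 49.48]

Posterior: Gamma(shape 18.8, rate 0.57).
Equal-tailed 95% interval: Gamma(18.8, 0.57) quantiles at 0.025 and 0.975.
Posterior mean ≈ 32.98, SD ≈ 7.61; a Normal approximation gives roughly [18.07, 47.89].
Exact: lower = 19.80; upper = 49.48.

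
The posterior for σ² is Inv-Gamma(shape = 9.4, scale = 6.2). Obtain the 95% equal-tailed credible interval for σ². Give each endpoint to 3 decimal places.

Inverse-Gamma(9.4, 6.2) quantiles: F⁻¹(0.025) and F⁻¹(0.975).
Equivalently, 1/σ² ~ Gamma(9.4, rate = 6.2); invert its 0.975 and 0.025 quantiles.
Posterior mean ≈ 0.738, SD ≈ 0.271; a Normal approximation gives roughly [0.206, 1.270].
Exact: lower = 0.381; upper = 1.414.

[0.381, 1.414]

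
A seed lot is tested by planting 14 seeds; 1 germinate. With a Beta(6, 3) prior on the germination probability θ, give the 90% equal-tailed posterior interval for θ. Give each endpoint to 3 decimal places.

[0.160, 0.468]

Posterior: Beta(6+1, 3+13) = Beta(7, 16).
Equal-tailed 90% interval: the 0.05 and 0.95 quantiles of Beta(7, 16).
Posterior mean ≈ 0.304, SD ≈ 0.094; a Normal approximation gives roughly [0.150, 0.459].
Exact: F⁻¹(0.05) = 0.160; F⁻¹(0.95) = 0.468.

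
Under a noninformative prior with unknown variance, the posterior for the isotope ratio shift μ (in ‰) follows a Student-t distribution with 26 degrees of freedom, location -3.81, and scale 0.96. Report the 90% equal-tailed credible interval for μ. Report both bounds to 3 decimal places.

[-5.447, -2.173]

The t_26 distribution is symmetric; the 90% interval is -3.81 ± t·0.96 with t_{0.95,26} = 1.706.
Half-width: 1.706 × 0.96 = 1.637.
-3.81 − 1.637 = -5.447; -3.81 + 1.637 = -2.173.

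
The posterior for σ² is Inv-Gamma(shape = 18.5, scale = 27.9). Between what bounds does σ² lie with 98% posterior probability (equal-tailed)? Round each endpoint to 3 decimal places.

[0.932, 2.796]

Inverse-Gamma(18.5, 27.9) quantiles: F⁻¹(0.01) and F⁻¹(0.99).
Equivalently, 1/σ² ~ Gamma(18.5, rate = 27.9); invert its 0.99 and 0.01 quantiles.
Posterior mean ≈ 1.594, SD ≈ 0.392; a Normal approximation gives roughly [0.681, 2.507].
Exact: lower = 0.932; upper = 2.796.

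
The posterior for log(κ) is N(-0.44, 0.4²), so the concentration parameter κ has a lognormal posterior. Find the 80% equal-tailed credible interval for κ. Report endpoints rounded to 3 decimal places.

[0.386, 1.075]

On the log scale the 80% interval is -0.44 ± 1.282 × 0.4 = [-0.9526, 0.0726].
Exponentiate: [e^-0.9526, e^0.0726] = [0.386, 1.075].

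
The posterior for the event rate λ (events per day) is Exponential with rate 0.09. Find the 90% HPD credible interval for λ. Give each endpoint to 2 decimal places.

[0.00, 25.58]

The exponential density is strictly decreasing on [0, ∞), so the HPD interval is anchored at 0: [0, q] with P(λ ≤ q) = 0.90.
q = −ln(1 − 0.90) / 0.09 = 2.3026 / 0.09 = 25.58.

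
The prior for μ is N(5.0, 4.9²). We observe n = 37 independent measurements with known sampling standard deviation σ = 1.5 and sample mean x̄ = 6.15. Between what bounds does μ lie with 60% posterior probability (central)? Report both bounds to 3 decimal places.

[5.940, 6.354]

Posterior precision = 1/4.9² + 37/1.5² = 0.0416 + 16.4444 = 16.4861, so posterior SD = 0.2463.
Posterior mean = (5.0/4.9² + 37·6.15/1.5²) / 16.4861 = 6.1471.
Interval: 6.1471 ± 0.842 × 0.2463 → [5.940, 6.354].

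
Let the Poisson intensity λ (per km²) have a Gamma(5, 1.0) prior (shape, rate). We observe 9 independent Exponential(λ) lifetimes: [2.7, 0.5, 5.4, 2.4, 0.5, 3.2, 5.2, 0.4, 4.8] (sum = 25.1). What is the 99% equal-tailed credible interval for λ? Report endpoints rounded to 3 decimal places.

[0.239, 0.977]

Posterior: Gamma(5+9, 1.0+25.1) = Gamma(14, 26.1) (shape, rate).
Equal-tailed 99% interval: Gamma(14, 26.1) quantiles at 0.005 and 0.995.
Posterior mean ≈ 0.536, SD ≈ 0.143; a Normal approximation gives roughly [0.167, 0.906].
Exact: lower = 0.239; upper = 0.977.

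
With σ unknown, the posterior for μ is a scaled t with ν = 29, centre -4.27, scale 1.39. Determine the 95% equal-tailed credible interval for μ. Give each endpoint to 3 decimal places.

[-7.113, -1.427]

The t_29 distribution is symmetric; the 95% interval is -4.27 ± t·1.39 with t_{0.975,29} = 2.045.
Half-width: 2.045 × 1.39 = 2.843.
-4.27 − 2.843 = -7.113; -4.27 + 2.843 = -1.427.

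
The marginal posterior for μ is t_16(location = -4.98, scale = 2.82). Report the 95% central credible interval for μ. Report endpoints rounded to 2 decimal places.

The t_16 distribution is symmetric; the 95% interval is -4.98 ± t·2.82 with t_{0.975,16} = 2.120.
Half-width: 2.120 × 2.82 = 5.98.
-4.98 − 5.98 = -10.96; -4.98 + 5.98 = 1.00.

[-10.96, 1.00]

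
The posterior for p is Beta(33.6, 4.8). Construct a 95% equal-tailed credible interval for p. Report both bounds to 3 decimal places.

[0.755, 0.958]

Posterior: Beta(33.6, 4.8).
Equal-tailed 95% interval: the 0.025 and 0.975 quantiles of Beta(33.6, 4.8).
Posterior mean ≈ 0.875, SD ≈ 0.053; a Normal approximation gives roughly [0.772, 0.978].
Exact: F⁻¹(0.025) = 0.755; F⁻¹(0.975) = 0.958.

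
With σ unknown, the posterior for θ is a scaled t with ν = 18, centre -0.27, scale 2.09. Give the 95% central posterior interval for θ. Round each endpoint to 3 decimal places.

The t_18 distribution is symmetric; the 95% interval is -0.27 ± t·2.09 with t_{0.975,18} = 2.101.
Half-width: 2.101 × 2.09 = 4.391.
-0.27 − 4.391 = -4.661; -0.27 + 4.391 = 4.121.

[-4.661, 4.121]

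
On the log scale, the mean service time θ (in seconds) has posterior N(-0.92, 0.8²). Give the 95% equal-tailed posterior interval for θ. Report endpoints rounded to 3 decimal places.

On the log scale the 95% interval is -0.92 ± 1.960 × 0.8 = [-2.4880, 0.6480].
Exponentiate: [e^-2.4880, e^0.6480] = [0.083, 1.912].

[0.083, 1.912]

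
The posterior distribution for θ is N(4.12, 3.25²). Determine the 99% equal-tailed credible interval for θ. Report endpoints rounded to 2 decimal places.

The posterior is symmetric, so the 99% equal-tailed interval is θ = 4.12 ± z·3.25 with z = 2.576.
Half-width: 2.576 × 3.25 = 8.37.
4.12 − 8.37 = -4.25; 4.12 + 8.37 = 12.49.

[-4.25, 12.49]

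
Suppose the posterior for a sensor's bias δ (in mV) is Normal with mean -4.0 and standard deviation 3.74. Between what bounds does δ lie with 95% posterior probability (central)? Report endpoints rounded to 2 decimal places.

The posterior is symmetric, so the 95% equal-tailed interval is δ = -4.0 ± z·3.74 with z = 1.960.
Half-width: 1.960 × 3.74 = 7.33.
-4.0 − 7.33 = -11.33; -4.0 + 7.33 = 3.33.

[-11.33, 3.33]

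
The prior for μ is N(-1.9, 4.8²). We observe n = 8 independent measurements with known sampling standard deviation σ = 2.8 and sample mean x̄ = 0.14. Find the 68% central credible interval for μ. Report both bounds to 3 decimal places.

[-0.907, 1.021]

Posterior precision = 1/4.8² + 8/2.8² = 0.0434 + 1.0204 = 1.0638, so posterior SD = 0.9695.
Posterior mean = (-1.9/4.8² + 8·0.14/2.8²) / 1.0638 = 0.0568.
Interval: 0.0568 ± 0.994 × 0.9695 → [-0.907, 1.021].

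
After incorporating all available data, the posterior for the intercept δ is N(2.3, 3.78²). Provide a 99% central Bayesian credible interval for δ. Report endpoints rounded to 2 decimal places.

[-7.44, 12.04]

The posterior is symmetric, so the 99% equal-tailed interval is δ = 2.3 ± z·3.78 with z = 2.576.
Half-width: 2.576 × 3.78 = 9.74.
2.3 − 9.74 = -7.44; 2.3 + 9.74 = 12.04.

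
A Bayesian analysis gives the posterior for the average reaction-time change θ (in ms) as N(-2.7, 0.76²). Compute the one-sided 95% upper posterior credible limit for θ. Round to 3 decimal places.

Need U with P(θ ≤ U) = 0.95: U = -2.7 + z_{0.05}·0.76.
z = 1.645; U = -2.7 + 1.645 × 0.76 = -1.450.

-1.450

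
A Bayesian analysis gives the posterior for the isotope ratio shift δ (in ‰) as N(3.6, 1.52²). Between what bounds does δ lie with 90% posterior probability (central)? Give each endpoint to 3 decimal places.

[1.100, 6.100]

The posterior is symmetric, so the 90% equal-tailed interval is δ = 3.6 ± z·1.52 with z = 1.645.
Half-width: 1.645 × 1.52 = 2.500.
3.6 − 2.500 = 1.100; 3.6 + 2.500 = 6.100.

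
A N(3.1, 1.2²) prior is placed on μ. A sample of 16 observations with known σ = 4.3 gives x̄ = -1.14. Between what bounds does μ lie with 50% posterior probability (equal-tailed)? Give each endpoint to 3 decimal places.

[0.208, 1.288]

Posterior precision = 1/1.2² + 16/4.3² = 0.6944 + 0.8653 = 1.5598, so posterior SD = 0.8007.
Posterior mean = (3.1/1.2² + 16·-1.14/4.3²) / 1.5598 = 0.7477.
Interval: 0.7477 ± 0.674 × 0.8007 → [0.208, 1.288].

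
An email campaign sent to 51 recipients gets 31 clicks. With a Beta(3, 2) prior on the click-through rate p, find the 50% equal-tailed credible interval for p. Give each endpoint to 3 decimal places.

[0.564, 0.652]

Posterior: Beta(3+31, 2+20) = Beta(34, 22).
Equal-tailed 50% interval: the 0.25 and 0.75 quantiles of Beta(34, 22).
Posterior mean ≈ 0.607, SD ≈ 0.065; a Normal approximation gives roughly [0.564, 0.651].
Exact: F⁻¹(0.25) = 0.564; F⁻¹(0.75) = 0.652.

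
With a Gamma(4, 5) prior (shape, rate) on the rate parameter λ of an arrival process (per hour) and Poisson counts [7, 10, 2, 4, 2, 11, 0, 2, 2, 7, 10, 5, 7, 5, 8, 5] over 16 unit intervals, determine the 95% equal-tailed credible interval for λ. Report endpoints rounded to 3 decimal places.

[3.489, 5.268]

Posterior: Gamma(4+87, 5+16) = Gamma(91, 21) (shape, rate).
Equal-tailed 95% interval: Gamma(91, 21) quantiles at 0.025 and 0.975.
Posterior mean ≈ 4.333, SD ≈ 0.454; a Normal approximation gives roughly [3.443, 5.224].
Exact: lower = 3.489; upper = 5.268.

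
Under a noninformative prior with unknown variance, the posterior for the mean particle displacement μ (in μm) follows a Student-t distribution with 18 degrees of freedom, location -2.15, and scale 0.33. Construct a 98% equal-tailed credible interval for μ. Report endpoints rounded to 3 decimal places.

[-2.992, -1.308]

The t_18 distribution is symmetric; the 98% interval is -2.15 ± t·0.33 with t_{0.99,18} = 2.552.
Half-width: 2.552 × 0.33 = 0.842.
-2.15 − 0.842 = -2.992; -2.15 + 0.842 = -1.308.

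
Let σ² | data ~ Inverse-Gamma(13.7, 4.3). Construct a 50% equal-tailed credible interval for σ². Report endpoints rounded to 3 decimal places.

Inverse-Gamma(13.7, 4.3) quantiles: F⁻¹(0.25) and F⁻¹(0.75).
Equivalently, 1/σ² ~ Gamma(13.7, rate = 4.3); invert its 0.75 and 0.25 quantiles.
Posterior mean ≈ 0.339, SD ≈ 0.099; a Normal approximation gives roughly [0.272, 0.405].
Exact: lower = 0.269; upper = 0.389.

[0.269, 0.389]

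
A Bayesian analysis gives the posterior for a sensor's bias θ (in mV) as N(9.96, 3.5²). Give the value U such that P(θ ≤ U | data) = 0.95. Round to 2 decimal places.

Need U with P(θ ≤ U) = 0.95: U = 9.96 + z_{0.05}·3.5.
z = 1.645; U = 9.96 + 1.645 × 3.5 = 15.72.

15.72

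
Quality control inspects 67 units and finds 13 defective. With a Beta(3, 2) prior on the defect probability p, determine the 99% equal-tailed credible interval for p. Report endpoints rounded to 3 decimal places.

Posterior: Beta(3+13, 2+54) = Beta(16, 56).
Equal-tailed 99% interval: the 0.005 and 0.995 quantiles of Beta(16, 56).
Posterior mean ≈ 0.222, SD ≈ 0.049; a Normal approximation gives roughly [0.097, 0.348].
Exact: F⁻¹(0.005) = 0.113; F⁻¹(0.995) = 0.360.

[0.113, 0.360]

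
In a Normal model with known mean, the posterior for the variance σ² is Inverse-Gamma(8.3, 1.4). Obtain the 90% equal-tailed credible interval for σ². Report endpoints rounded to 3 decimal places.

Inverse-Gamma(8.3, 1.4) quantiles: F⁻¹(0.05) and F⁻¹(0.95).
Equivalently, 1/σ² ~ Gamma(8.3, rate = 1.4); invert its 0.95 and 0.05 quantiles.
Posterior mean ≈ 0.192, SD ≈ 0.076; a Normal approximation gives roughly [0.066, 0.317].
Exact: lower = 0.103; upper = 0.334.

[0.103, 0.334]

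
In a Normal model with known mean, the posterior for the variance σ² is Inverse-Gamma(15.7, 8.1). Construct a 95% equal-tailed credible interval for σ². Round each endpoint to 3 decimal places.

[0.332, 0.908]

Inverse-Gamma(15.7, 8.1) quantiles: F⁻¹(0.025) and F⁻¹(0.975).
Equivalently, 1/σ² ~ Gamma(15.7, rate = 8.1); invert its 0.975 and 0.025 quantiles.
Posterior mean ≈ 0.551, SD ≈ 0.149; a Normal approximation gives roughly [0.259, 0.843].
Exact: lower = 0.332; upper = 0.908.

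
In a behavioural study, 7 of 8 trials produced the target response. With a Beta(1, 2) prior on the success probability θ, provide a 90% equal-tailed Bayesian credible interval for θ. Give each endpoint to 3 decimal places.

Posterior: Beta(1+7, 2+1) = Beta(8, 3).
Equal-tailed 90% interval: the 0.05 and 0.95 quantiles of Beta(8, 3).
Posterior mean ≈ 0.727, SD ≈ 0.129; a Normal approximation gives roughly [0.516, 0.939].
Exact: F⁻¹(0.05) = 0.493; F⁻¹(0.95) = 0.913.

[0.493, 0.913]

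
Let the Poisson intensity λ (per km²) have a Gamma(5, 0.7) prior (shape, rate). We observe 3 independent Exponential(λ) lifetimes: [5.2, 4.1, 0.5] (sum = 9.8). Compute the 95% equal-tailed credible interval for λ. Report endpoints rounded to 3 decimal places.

Posterior: Gamma(5+3, 0.7+9.8) = Gamma(8, 10.5) (shape, rate).
Equal-tailed 95% interval: Gamma(8, 10.5) quantiles at 0.025 and 0.975.
Posterior mean ≈ 0.762, SD ≈ 0.269; a Normal approximation gives roughly [0.234, 1.290].
Exact: lower = 0.329; upper = 1.374.

[0.329, 1.374]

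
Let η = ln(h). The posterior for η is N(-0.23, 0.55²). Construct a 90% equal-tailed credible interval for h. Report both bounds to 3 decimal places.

[0.322, 1.963]

On the log scale the 90% interval is -0.23 ± 1.645 × 0.55 = [-1.1347, 0.6747].
Exponentiate: [e^-1.1347, e^0.6747] = [0.322, 1.963].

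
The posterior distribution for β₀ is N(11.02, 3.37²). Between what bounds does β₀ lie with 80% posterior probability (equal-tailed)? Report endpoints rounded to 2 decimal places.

The posterior is symmetric, so the 80% equal-tailed interval is β₀ = 11.02 ± z·3.37 with z = 1.282.
Half-width: 1.282 × 3.37 = 4.32.
11.02 − 4.32 = 6.70; 11.02 + 4.32 = 15.34.

[6.70, 15.34]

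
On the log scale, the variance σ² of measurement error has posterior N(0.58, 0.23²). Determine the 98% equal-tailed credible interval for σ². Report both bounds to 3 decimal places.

[1.046, 3.050]

On the log scale the 98% interval is 0.58 ± 2.326 × 0.23 = [0.0449, 1.1151].
Exponentiate: [e^0.0449, e^1.1151] = [1.046, 3.050].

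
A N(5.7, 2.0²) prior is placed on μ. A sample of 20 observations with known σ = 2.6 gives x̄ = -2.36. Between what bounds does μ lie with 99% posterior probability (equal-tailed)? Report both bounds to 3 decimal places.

[-3.170, -0.294]

Posterior precision = 1/2.0² + 20/2.6² = 0.2500 + 2.9586 = 3.2086, so posterior SD = 0.5583.
Posterior mean = (5.7/2.0² + 20·-2.36/2.6²) / 3.2086 = -1.7320.
Interval: -1.7320 ± 2.576 × 0.5583 → [-3.170, -0.294].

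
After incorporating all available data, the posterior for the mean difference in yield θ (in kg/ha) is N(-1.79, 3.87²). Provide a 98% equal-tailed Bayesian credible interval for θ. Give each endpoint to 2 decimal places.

The posterior is symmetric, so the 98% equal-tailed interval is θ = -1.79 ± z·3.87 with z = 2.326.
Half-width: 2.326 × 3.87 = 9.00.
-1.79 − 9.00 = -10.79; -1.79 + 9.00 = 7.21.

[-10.79, 7.21]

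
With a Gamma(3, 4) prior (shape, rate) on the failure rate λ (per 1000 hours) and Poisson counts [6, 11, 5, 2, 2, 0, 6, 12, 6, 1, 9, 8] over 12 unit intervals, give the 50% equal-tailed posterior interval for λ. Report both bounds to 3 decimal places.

Posterior: Gamma(3+68, 4+12) = Gamma(71, 16) (shape, rate).
Equal-tailed 50% interval: Gamma(71, 16) quantiles at 0.25 and 0.75.
Posterior mean ≈ 4.438, SD ≈ 0.527; a Normal approximation gives roughly [4.082, 4.793].
Exact: lower = 4.072; upper = 4.780.

[4.072, 4.780]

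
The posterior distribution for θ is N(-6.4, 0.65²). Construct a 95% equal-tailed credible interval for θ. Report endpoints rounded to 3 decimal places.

[-7.674, -5.126]

The posterior is symmetric, so the 95% equal-tailed interval is θ = -6.4 ± z·0.65 with z = 1.960.
Half-width: 1.960 × 0.65 = 1.274.
-6.4 − 1.274 = -7.674; -6.4 + 1.274 = -5.126.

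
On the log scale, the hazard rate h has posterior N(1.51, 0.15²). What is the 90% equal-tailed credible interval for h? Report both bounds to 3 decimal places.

On the log scale the 90% interval is 1.51 ± 1.645 × 0.15 = [1.2633, 1.7567].
Exponentiate: [e^1.2633, e^1.7567] = [3.537, 5.793].

[3.537, 5.793]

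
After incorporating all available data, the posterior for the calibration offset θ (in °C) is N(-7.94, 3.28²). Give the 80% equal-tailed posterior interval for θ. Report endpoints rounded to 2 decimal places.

The posterior is symmetric, so the 80% equal-tailed interval is θ = -7.94 ± z·3.28 with z = 1.282.
Half-width: 1.282 × 3.28 = 4.20.
-7.94 − 4.20 = -12.14; -7.94 + 4.20 = -3.74.

[-12.14, -3.74]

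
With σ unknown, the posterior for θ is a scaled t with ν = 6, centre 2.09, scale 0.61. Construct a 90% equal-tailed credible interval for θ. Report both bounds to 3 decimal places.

[0.905, 3.275]

The t_6 distribution is symmetric; the 90% interval is 2.09 ± t·0.61 with t_{0.95,6} = 1.943.
Half-width: 1.943 × 0.61 = 1.185.
2.09 − 1.185 = 0.905; 2.09 + 1.185 = 3.275.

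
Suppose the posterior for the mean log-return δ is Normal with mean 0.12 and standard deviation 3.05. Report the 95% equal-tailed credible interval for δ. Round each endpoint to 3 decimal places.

The posterior is symmetric, so the 95% equal-tailed interval is δ = 0.12 ± z·3.05 with z = 1.960.
Half-width: 1.960 × 3.05 = 5.978.
0.12 − 5.978 = -5.858; 0.12 + 5.978 = 6.098.

[-5.858, 6.098]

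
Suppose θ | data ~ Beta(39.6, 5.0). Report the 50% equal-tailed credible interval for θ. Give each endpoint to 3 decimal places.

[0.860, 0.922]

Posterior: Beta(39.6, 5.0).
Equal-tailed 50% interval: the 0.25 and 0.75 quantiles of Beta(39.6, 5.0).
Posterior mean ≈ 0.888, SD ≈ 0.047; a Normal approximation gives roughly [0.856, 0.919].
Exact: F⁻¹(0.25) = 0.860; F⁻¹(0.75) = 0.922.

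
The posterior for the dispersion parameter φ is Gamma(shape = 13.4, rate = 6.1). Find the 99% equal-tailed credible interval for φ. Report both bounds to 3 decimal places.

Posterior: Gamma(shape 13.4, rate 6.1).
Equal-tailed 99% interval: Gamma(13.4, 6.1) quantiles at 0.005 and 0.995.
Posterior mean ≈ 2.197, SD ≈ 0.600; a Normal approximation gives roughly [0.651, 3.742].
Exact: lower = 0.957; upper = 4.047.

[0.957, 4.047]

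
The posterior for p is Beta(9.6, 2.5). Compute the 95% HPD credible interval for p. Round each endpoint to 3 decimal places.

[0.576, 0.980]

The posterior is unimodal and skewed, so the HPD interval has equal density at both endpoints and is the shortest 95% interval.
Solving f(0.576) = f(0.980) with F(0.980) − F(0.576) = 0.95 gives [0.576, 0.980].
For comparison, the equal-tailed interval is [0.536, 0.961]; the HPD is narrower and shifted toward the mode.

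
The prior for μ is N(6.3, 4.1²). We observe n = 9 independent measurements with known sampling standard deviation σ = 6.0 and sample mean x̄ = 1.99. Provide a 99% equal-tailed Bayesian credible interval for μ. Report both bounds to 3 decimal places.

Posterior precision = 1/4.1² + 9/6.0² = 0.0595 + 0.2500 = 0.3095, so posterior SD = 1.7975.
Posterior mean = (6.3/4.1² + 9·1.99/6.0²) / 0.3095 = 2.8184.
Interval: 2.8184 ± 2.576 × 1.7975 → [-1.812, 7.449].

[-1.812, 7.449]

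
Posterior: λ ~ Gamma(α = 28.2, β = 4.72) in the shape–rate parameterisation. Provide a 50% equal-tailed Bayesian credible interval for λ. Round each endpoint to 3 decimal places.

[5.182, 6.690]

Posterior: Gamma(shape 28.2, rate 4.72).
Equal-tailed 50% interval: Gamma(28.2, 4.72) quantiles at 0.25 and 0.75.
Posterior mean ≈ 5.975, SD ≈ 1.125; a Normal approximation gives roughly [5.216, 6.733].
Exact: lower = 5.182; upper = 6.690.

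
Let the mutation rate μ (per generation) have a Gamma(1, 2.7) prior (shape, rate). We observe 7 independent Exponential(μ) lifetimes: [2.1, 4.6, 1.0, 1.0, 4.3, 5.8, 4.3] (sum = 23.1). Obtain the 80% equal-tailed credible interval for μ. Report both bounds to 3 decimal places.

Posterior: Gamma(1+7, 2.7+23.1) = Gamma(8, 25.8) (shape, rate).
Equal-tailed 80% interval: Gamma(8, 25.8) quantiles at 0.1 and 0.9.
Posterior mean ≈ 0.310, SD ≈ 0.110; a Normal approximation gives roughly [0.170, 0.451].
Exact: lower = 0.180; upper = 0.456.

[0.180, 0.456]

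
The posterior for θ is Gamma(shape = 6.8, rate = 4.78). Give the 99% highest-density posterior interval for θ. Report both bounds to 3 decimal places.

The posterior is unimodal and skewed, so the HPD interval has equal density at both endpoints and is the shortest 99% interval.
Solving f(0.324) = f(3.042) with F(3.042) − F(0.324) = 0.99 gives [0.324, 3.042].
For comparison, the equal-tailed interval is [0.405, 3.214]; the HPD is narrower and shifted toward the mode.

[0.324, 3.042]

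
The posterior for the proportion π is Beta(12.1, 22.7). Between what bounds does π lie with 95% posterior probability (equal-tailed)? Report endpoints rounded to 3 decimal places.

[0.201, 0.511]

Posterior: Beta(12.1, 22.7).
Equal-tailed 95% interval: the 0.025 and 0.975 quantiles of Beta(12.1, 22.7).
Posterior mean ≈ 0.348, SD ≈ 0.080; a Normal approximation gives roughly [0.192, 0.504].
Exact: F⁻¹(0.025) = 0.201; F⁻¹(0.975) = 0.511.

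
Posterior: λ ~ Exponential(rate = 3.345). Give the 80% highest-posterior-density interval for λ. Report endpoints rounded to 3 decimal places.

The exponential density is strictly decreasing on [0, ∞), so the HPD interval is anchored at 0: [0, q] with P(λ ≤ q) = 0.80.
q = −ln(1 − 0.80) / 3.345 = 1.6094 / 3.345 = 0.481.

[0.000, 0.481]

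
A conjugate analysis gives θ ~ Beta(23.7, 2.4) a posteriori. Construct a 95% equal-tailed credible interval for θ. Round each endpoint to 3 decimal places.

Posterior: Beta(23.7, 2.4).
Equal-tailed 95% interval: the 0.025 and 0.975 quantiles of Beta(23.7, 2.4).
Posterior mean ≈ 0.908, SD ≈ 0.056; a Normal approximation gives roughly [0.799, 1.017].
Exact: F⁻¹(0.025) = 0.774; F⁻¹(0.975) = 0.985.

[0.774, 0.985]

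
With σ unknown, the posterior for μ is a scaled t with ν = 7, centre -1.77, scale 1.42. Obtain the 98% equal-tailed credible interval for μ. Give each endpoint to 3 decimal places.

[-6.027, 2.487]

The t_7 distribution is symmetric; the 98% interval is -1.77 ± t·1.42 with t_{0.99,7} = 2.998.
Half-width: 2.998 × 1.42 = 4.257.
-1.77 − 4.257 = -6.027; -1.77 + 4.257 = 2.487.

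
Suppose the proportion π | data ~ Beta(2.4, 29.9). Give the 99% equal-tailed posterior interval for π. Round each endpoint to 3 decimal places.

[0.006, 0.235]

Posterior: Beta(2.4, 29.9).
Equal-tailed 99% interval: the 0.005 and 0.995 quantiles of Beta(2.4, 29.9).
Posterior mean ≈ 0.074, SD ≈ 0.045; a Normal approximation gives roughly [-0.043, 0.191].
Exact: F⁻¹(0.005) = 0.006; F⁻¹(0.995) = 0.235.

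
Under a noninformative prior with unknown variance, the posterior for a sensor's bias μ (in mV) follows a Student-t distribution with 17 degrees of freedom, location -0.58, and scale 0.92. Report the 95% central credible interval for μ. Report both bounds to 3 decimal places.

The t_17 distribution is symmetric; the 95% interval is -0.58 ± t·0.92 with t_{0.975,17} = 2.110.
Half-width: 2.110 × 0.92 = 1.941.
-0.58 − 1.941 = -2.521; -0.58 + 1.941 = 1.361.

[-2.521, 1.361]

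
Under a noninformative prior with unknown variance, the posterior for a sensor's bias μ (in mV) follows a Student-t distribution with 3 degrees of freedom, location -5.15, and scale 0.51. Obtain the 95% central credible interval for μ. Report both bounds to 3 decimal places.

[-6.773, -3.527]

The t_3 distribution is symmetric; the 95% interval is -5.15 ± t·0.51 with t_{0.975,3} = 3.182.
Half-width: 3.182 × 0.51 = 1.623.
-5.15 − 1.623 = -6.773; -5.15 + 1.623 = -3.527.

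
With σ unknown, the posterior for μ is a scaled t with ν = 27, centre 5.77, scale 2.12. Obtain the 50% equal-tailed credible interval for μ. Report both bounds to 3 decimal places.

[4.321, 7.219]

The t_27 distribution is symmetric; the 50% interval is 5.77 ± t·2.12 with t_{0.75,27} = 0.684.
Half-width: 0.684 × 2.12 = 1.449.
5.77 − 1.449 = 4.321; 5.77 + 1.449 = 7.219.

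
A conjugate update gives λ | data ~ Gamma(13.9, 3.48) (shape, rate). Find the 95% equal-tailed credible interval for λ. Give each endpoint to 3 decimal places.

[2.178, 6.352]

Posterior: Gamma(shape 13.9, rate 3.48).
Equal-tailed 95% interval: Gamma(13.9, 3.48) quantiles at 0.025 and 0.975.
Posterior mean ≈ 3.994, SD ≈ 1.071; a Normal approximation gives roughly [1.894, 6.094].
Exact: lower = 2.178; upper = 6.352.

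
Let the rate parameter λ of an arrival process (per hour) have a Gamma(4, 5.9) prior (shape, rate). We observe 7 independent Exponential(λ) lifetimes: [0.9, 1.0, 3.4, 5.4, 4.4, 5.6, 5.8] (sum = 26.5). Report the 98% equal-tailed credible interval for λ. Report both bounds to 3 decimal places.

[0.147, 0.622]

Posterior: Gamma(4+7, 5.9+26.5) = Gamma(11, 32.4) (shape, rate).
Equal-tailed 98% interval: Gamma(11, 32.4) quantiles at 0.01 and 0.99.
Posterior mean ≈ 0.340, SD ≈ 0.102; a Normal approximation gives roughly [0.101, 0.578].
Exact: lower = 0.147; upper = 0.622.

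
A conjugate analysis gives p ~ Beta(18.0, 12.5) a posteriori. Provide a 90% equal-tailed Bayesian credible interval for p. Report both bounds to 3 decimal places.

Posterior: Beta(18.0, 12.5).
Equal-tailed 90% interval: the 0.05 and 0.95 quantiles of Beta(18.0, 12.5).
Posterior mean ≈ 0.590, SD ≈ 0.088; a Normal approximation gives roughly [0.446, 0.734].
Exact: F⁻¹(0.05) = 0.442; F⁻¹(0.95) = 0.731.

[0.442, 0.731]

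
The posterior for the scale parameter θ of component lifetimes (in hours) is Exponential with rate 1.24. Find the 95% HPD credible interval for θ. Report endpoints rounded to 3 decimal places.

[0.000, 2.416]

The exponential density is strictly decreasing on [0, ∞), so the HPD interval is anchored at 0: [0, q] with P(θ ≤ q) = 0.95.
q = −ln(1 − 0.95) / 1.24 = 2.9957 / 1.24 = 2.416.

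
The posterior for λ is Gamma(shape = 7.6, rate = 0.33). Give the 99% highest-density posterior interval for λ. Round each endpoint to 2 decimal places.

The posterior is unimodal and skewed, so the HPD interval has equal density at both endpoints and is the shortest 99% interval.
Solving f(5.91) = f(47.68) with F(47.68) − F(5.91) = 0.99 gives [5.91, 47.68].
For comparison, the equal-tailed interval is [7.13, 50.15]; the HPD is narrower and shifted toward the mode.

[5.91, 47.68]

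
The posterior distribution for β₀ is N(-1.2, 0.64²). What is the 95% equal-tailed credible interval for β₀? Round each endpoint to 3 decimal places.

The posterior is symmetric, so the 95% equal-tailed interval is β₀ = -1.2 ± z·0.64 with z = 1.960.
Half-width: 1.960 × 0.64 = 1.254.
-1.2 − 1.254 = -2.454; -1.2 + 1.254 = 0.054.

[-2.454, 0.054]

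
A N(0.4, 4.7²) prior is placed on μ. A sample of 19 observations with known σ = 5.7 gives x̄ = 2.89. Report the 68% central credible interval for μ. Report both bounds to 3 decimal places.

[1.458, 3.964]

Posterior precision = 1/4.7² + 19/5.7² = 0.0453 + 0.5848 = 0.6301, so posterior SD = 1.2598.
Posterior mean = (0.4/4.7² + 19·2.89/5.7²) / 0.6301 = 2.7111.
Interval: 2.7111 ± 0.994 × 1.2598 → [1.458, 3.964].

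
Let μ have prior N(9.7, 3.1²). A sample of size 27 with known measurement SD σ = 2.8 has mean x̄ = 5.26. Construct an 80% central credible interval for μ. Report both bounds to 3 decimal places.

Posterior precision = 1/3.1² + 27/2.8² = 0.1041 + 3.4439 = 3.5479, so posterior SD = 0.5309.
Posterior mean = (9.7/3.1² + 27·5.26/2.8²) / 3.5479 = 5.3902.
Interval: 5.3902 ± 1.282 × 0.5309 → [4.710, 6.071].

[4.710, 6.071]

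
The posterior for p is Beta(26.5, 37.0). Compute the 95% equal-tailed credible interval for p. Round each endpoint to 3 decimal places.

Posterior: Beta(26.5, 37.0).
Equal-tailed 95% interval: the 0.025 and 0.975 quantiles of Beta(26.5, 37.0).
Posterior mean ≈ 0.417, SD ≈ 0.061; a Normal approximation gives roughly [0.297, 0.538].
Exact: F⁻¹(0.025) = 0.300; F⁻¹(0.975) = 0.540.

[0.300, 0.540]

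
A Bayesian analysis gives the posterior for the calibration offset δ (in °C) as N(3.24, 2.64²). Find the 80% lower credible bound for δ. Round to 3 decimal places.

Need L with P(δ ≥ L) = 0.80: L = 3.24 − z_{0.2}·2.64.
z = 0.842; L = 3.24 − 0.842 × 2.64 = 1.018.

1.018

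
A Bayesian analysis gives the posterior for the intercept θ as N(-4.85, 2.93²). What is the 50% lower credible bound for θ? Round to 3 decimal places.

-4.850

Need L with P(θ ≥ L) = 0.50: L = -4.85 − z_{0.5}·2.93.
z = 0.000; L = -4.85 − 0.000 × 2.93 = -4.850.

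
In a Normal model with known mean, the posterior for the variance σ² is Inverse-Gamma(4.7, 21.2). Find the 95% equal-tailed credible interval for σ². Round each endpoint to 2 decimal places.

Inverse-Gamma(4.7, 21.2) quantiles: F⁻¹(0.025) and F⁻¹(0.975).
Equivalently, 1/σ² ~ Gamma(4.7, rate = 21.2); invert its 0.975 and 0.025 quantiles.
Posterior mean ≈ 5.73, SD ≈ 3.49; a Normal approximation gives roughly [-1.10, 12.56].
Exact: lower = 2.16; upper = 14.54.

[2.16, 14.54]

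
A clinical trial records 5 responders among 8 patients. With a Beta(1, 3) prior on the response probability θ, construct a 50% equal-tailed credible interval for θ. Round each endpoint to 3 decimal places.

[0.402, 0.598]

Posterior: Beta(1+5, 3+3) = Beta(6, 6).
Equal-tailed 50% interval: the 0.25 and 0.75 quantiles of Beta(6, 6).
Posterior mean ≈ 0.500, SD ≈ 0.139; a Normal approximation gives roughly [0.406, 0.594].
Exact: F⁻¹(0.25) = 0.402; F⁻¹(0.75) = 0.598.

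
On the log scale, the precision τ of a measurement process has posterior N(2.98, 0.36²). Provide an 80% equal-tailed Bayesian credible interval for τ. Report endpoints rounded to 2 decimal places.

[12.41, 31.23]

On the log scale the 80% interval is 2.98 ± 1.282 × 0.36 = [2.5186, 3.4414].
Exponentiate: [e^2.5186, e^3.4414] = [12.41, 31.23].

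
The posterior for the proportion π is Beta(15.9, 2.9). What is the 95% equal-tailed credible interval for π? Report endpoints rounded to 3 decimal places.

Posterior: Beta(15.9, 2.9).
Equal-tailed 95% interval: the 0.025 and 0.975 quantiles of Beta(15.9, 2.9).
Posterior mean ≈ 0.846, SD ≈ 0.081; a Normal approximation gives roughly [0.687, 1.005].
Exact: F⁻¹(0.025) = 0.657; F⁻¹(0.975) = 0.966.

[0.657, 0.966]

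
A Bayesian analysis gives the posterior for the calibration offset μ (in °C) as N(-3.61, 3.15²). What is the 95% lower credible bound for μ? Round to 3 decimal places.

-8.791

Need L with P(μ ≥ L) = 0.95: L = -3.61 − z_{0.05}·3.15.
z = 1.645; L = -3.61 − 1.645 × 3.15 = -8.791.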